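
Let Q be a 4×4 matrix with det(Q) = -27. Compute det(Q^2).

det(Q^2) = (det Q)^2 = (-27)^2 = 729

729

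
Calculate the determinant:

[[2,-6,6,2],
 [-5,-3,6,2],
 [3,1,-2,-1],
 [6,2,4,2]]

Expand along row 1:
  + (2) · M_11   where M_11 = det([-3 6 2; 1 -2 -1; 2 4 2]) = -8
  − (-6) · M_12   where M_12 = det([-5 6 2; 3 -2 -1; 6 4 2]) = -24
  + (6) · M_13   where M_13 = det([-5 -3 2; 3 1 -1; 6 2 2]) = 16
  − (2) · M_14   where M_14 = det([-5 -3 6; 3 1 -2; 6 2 4]) = 32
det = (+1)·(2)·(-8) + (-1)·(-6)·(-24) + (+1)·(6)·(16) + (-1)·(2)·(32) = -128

The determinant is -128.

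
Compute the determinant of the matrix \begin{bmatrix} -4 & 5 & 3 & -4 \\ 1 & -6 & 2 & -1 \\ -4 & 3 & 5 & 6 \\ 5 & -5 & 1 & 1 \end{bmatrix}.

The determinant is -1200.

Expand along row 1:
  + (-4) · M_11   where M_11 = det([-6 2 -1; 3 5 6; -5 1 1]) = -88
  − (5) · M_12   where M_12 = det([1 2 -1; -4 5 6; 5 1 1]) = 96
  + (3) · M_13   where M_13 = det([1 -6 -1; -4 3 6; 5 -5 1]) = -176
  − (-4) · M_14   where M_14 = det([1 -6 2; -4 3 5; 5 -5 1]) = -136
det = (+1)·(-4)·(-88) + (-1)·(5)·(96) + (+1)·(3)·(-176) + (-1)·(-4)·(-136) = -1200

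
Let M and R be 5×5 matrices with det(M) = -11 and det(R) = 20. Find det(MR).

The determinant is -220.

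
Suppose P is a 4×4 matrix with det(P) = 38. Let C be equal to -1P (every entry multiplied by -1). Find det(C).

The determinant is 38.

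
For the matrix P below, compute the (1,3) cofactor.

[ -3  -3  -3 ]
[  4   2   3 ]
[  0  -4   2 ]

Delete row 1 and column 3; the remaining 2×2 submatrix is [4 2; 0 -4].
Its determinant is 4·(-4) − 2·0 = -16.
The cofactor carries sign (−1)^(1+3) = +1, so C_{1,3} = +(-16) = -16.

-16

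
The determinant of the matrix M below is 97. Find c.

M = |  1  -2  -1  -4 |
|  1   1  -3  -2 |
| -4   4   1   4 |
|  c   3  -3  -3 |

c = 2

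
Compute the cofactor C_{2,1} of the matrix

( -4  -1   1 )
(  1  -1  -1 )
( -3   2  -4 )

Delete row 2 and column 1; the remaining 2×2 submatrix is [-1 1; 2 -4].
Its determinant is (-1)·(-4) − 1·2 = 2.
The cofactor carries sign (−1)^(2+1) = −1, so C_{2,1} = −(2) = -2.

-2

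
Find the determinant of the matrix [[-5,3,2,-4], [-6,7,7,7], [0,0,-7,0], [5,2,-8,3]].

-2184

Expand along row 3 (it has 3 zeros):
  + (-7) · M_33   where M_33 = det([-5 3 -4; -6 7 7; 5 2 3]) = 312
det = (+1)·(-7)·(312) = -2184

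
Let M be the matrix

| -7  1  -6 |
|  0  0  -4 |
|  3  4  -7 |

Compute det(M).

Expand along row 2:
  − (-4) · |-7 1; 3 4| = −(-4)·(-28 − 3) = -124

The determinant is -124.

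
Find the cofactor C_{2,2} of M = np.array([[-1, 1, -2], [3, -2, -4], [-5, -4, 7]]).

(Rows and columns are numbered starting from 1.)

-17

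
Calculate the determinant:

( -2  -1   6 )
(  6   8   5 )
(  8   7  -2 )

-82

Expand along row 1:
  + (-2) · |8 5; 7 -2| = (-2)·(-16 − 35) = 102
  − (-1) · |6 5; 8 -2| = −(-1)·(-12 − 40) = -52
  + 6 · |6 8; 8 7| = 6·(42 − 64) = -132
Sum: (102) + (-52) + (-132) = -82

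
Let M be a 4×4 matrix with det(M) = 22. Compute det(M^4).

det(M^4) = (det M)^4 = (22)^4 = 234256

234256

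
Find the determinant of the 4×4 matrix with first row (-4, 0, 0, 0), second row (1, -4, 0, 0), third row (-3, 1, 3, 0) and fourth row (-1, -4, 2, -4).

The matrix is lower triangular, so the determinant is the product of the diagonal entries:
det = (-4) · (-4) · (3) · (-4) = -192

-192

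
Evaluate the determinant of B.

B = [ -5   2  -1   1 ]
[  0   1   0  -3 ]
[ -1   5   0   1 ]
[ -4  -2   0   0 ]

Expand along column 3 (it has 3 zeros):
  + (-1) · M_13   where M_13 = det([0 1 -3; -1 5 1; -4 -2 0]) = -70
det = (+1)·(-1)·(-70) = 70

70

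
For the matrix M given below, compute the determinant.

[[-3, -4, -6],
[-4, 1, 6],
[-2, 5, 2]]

det(M) = 208

Expand along column 1:
  + (-3) · |1 6; 5 2| = (-3)·(2 − 30) = 84
  − (-4) · |-4 -6; 5 2| = −(-4)·(-8 − (-30)) = 88
  + (-2) · |-4 -6; 1 6| = (-2)·(-24 − (-6)) = 36
Sum: (84) + (88) + (36) = 208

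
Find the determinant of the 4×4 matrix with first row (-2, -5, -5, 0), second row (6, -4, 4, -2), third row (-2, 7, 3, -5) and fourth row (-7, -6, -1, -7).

2014

Expand along row 1 (it has 1 zero):
  + (-2) · M_11   where M_11 = det([-4 4 -2; 7 3 -5; -6 -1 -7]) = 398
  − (-5) · M_12   where M_12 = det([6 4 -2; -2 3 -5; -7 -1 -7]) = -118
  + (-5) · M_13   where M_13 = det([6 -4 -2; -2 7 -5; -7 -6 -7]) = -680
det = (+1)·(-2)·(398) + (-1)·(-5)·(-118) + (+1)·(-5)·(-680) = 2014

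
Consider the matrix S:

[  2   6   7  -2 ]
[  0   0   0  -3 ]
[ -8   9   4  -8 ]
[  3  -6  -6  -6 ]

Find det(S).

det(S) = 387

Expand along row 2 (it has 3 zeros):
  + (-3) · M_24   where M_24 = det([2 6 7; -8 9 4; 3 -6 -6]) = -129
det = (+1)·(-3)·(-129) = 387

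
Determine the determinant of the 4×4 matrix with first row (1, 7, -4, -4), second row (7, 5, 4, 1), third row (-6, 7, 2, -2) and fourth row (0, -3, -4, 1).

The determinant is -1126.

Expand along row 4 (it has 1 zero):
  + (-3) · M_42   where M_42 = det([1 -4 -4; 7 4 1; -6 2 -2]) = -194
  − (-4) · M_43   where M_43 = det([1 7 -4; 7 5 1; -6 7 -2]) = -277
  + (1) · M_44   where M_44 = det([1 7 -4; 7 5 4; -6 7 2]) = -600
det = (+1)·(-3)·(-194) + (-1)·(-4)·(-277) + (+1)·(1)·(-600) = -1126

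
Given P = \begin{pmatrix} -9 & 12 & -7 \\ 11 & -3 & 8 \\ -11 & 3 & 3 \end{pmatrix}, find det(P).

-1155

Expand along column 1:
  + (-9) · |-3 8; 3 3| = (-9)·(-9 − 24) = 297
  − 11 · |12 -7; 3 3| = −11·(36 − (-21)) = -627
  + (-11) · |12 -7; -3 8| = (-11)·(96 − 21) = -825
Sum: (297) + (-627) + (-825) = -1155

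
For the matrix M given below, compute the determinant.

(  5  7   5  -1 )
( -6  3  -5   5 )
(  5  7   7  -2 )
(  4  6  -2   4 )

Expand along row 1:
  + (5) · M_11   where M_11 = det([3 -5 5; 7 7 -2; 6 -2 4]) = -8
  − (7) · M_12   where M_12 = det([-6 -5 5; 5 7 -2; 4 -2 4]) = -194
  + (5) · M_13   where M_13 = det([-6 3 5; 5 7 -2; 4 6 4]) = -314
  − (-1) · M_14   where M_14 = det([-6 3 -5; 5 7 7; 4 6 -2]) = 440
det = (+1)·(5)·(-8) + (-1)·(7)·(-194) + (+1)·(5)·(-314) + (-1)·(-1)·(440) = 188

|M| = 188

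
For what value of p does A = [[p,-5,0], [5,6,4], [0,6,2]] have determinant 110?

Expanding along the row containing p, det(A) is linear in p: det(A) = (-12)·p + (50).
Set (-12)·p + (50) = 110  ⇒  (-12)·p = 60  ⇒  p = -5.

p = -5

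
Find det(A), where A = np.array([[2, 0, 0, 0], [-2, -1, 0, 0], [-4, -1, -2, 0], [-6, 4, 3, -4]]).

A is lower triangular, so det(A) is the product of the diagonal entries:
det = (2) · (-1) · (-2) · (-4) = -16

-16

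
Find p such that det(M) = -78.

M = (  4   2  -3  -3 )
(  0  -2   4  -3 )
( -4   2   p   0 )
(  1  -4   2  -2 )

Expanding along the column containing p, det(M) is linear in p: det(M) = (-44)·p + (230).
Set (-44)·p + (230) = -78  ⇒  (-44)·p = -308  ⇒  p = 7.

p = 7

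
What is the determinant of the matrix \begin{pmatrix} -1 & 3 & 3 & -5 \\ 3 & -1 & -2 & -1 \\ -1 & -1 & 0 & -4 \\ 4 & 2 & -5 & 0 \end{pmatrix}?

262

Expand along row 3 (it has 1 zero):
  + (-1) · M_31   where M_31 = det([3 3 -5; -1 -2 -1; 2 -5 0]) = -66
  − (-1) · M_32   where M_32 = det([-1 3 -5; 3 -2 -1; 4 -5 0]) = 28
  − (-4) · M_34   where M_34 = det([-1 3 3; 3 -1 -2; 4 2 -5]) = 42
det = (+1)·(-1)·(-66) + (-1)·(-1)·(28) + (-1)·(-4)·(42) = 262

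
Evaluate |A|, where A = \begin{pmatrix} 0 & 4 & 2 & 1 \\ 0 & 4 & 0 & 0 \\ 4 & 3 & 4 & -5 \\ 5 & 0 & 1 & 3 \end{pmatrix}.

det(A) = -360

Expand along row 2 (it has 3 zeros):
  + (4) · M_22   where M_22 = det([0 2 1; 4 4 -5; 5 1 3]) = -90
det = (+1)·(4)·(-90) = -360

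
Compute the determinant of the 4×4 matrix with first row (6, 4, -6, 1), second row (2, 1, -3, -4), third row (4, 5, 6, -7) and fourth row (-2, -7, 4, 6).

The determinant is -1924.

Expand along row 1:
  + (6) · M_11   where M_11 = det([1 -3 -4; 5 6 -7; -7 4 6]) = -241
  − (4) · M_12   where M_12 = det([2 -3 -4; 4 6 -7; -2 4 6]) = 46
  + (-6) · M_13   where M_13 = det([2 1 -4; 4 5 -7; -2 -7 6]) = 24
  − (1) · M_14   where M_14 = det([2 1 -3; 4 5 6; -2 -7 4]) = 150
det = (+1)·(6)·(-241) + (-1)·(4)·(46) + (+1)·(-6)·(24) + (-1)·(1)·(150) = -1924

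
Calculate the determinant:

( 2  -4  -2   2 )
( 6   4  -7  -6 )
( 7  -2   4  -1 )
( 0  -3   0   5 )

Expand along row 4 (it has 2 zeros):
  + (-3) · M_42   where M_42 = det([2 -2 2; 6 -7 -6; 7 4 -1]) = 280
  + (5) · M_44   where M_44 = det([2 -4 -2; 6 4 -7; 7 -2 4]) = 376
det = (+1)·(-3)·(280) + (+1)·(5)·(376) = 1040

The determinant is 1040.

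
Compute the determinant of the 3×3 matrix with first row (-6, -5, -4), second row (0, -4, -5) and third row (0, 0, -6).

The matrix is upper triangular, so the determinant is the product of the diagonal entries:
det = (-6) · (-4) · (-6) = -144

-144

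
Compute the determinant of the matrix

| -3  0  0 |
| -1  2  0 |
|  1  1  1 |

The determinant is -6.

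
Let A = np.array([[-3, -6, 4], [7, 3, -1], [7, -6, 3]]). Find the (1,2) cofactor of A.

-28

Delete row 1 and column 2; the remaining 2×2 submatrix is [7 -1; 7 3].
Its determinant is 7·3 − (-1)·7 = 28.
The cofactor carries sign (−1)^(1+2) = −1, so C_{1,2} = −(28) = -28.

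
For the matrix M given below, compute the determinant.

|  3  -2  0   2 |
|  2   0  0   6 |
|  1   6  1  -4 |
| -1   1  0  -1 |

-6

Expand along column 3 (it has 3 zeros):
  + (1) · M_33   where M_33 = det([3 -2 2; 2 0 6; -1 1 -1]) = -6
det = (+1)·(1)·(-6) = -6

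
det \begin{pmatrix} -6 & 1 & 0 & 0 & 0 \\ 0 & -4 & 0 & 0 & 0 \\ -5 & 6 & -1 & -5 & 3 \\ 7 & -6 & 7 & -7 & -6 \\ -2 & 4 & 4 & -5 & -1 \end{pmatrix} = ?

The matrix is block lower-triangular with a 2×2 block and a 3×3 block on the diagonal, so its determinant equals the product of the determinants of the diagonal blocks.
det of the 2×2 block = 24
det of the 3×3 block = 87
det = (24)·(87) = 2088

The determinant is 2088.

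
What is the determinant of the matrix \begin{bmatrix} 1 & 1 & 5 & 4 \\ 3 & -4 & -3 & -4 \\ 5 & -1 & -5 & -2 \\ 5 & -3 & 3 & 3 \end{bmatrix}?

214

Expand along row 1:
  + (1) · M_11   where M_11 = det([-4 -3 -4; -1 -5 -2; -3 3 3]) = 81
  − (1) · M_12   where M_12 = det([3 -3 -4; 5 -5 -2; 5 3 3]) = -112
  + (5) · M_13   where M_13 = det([3 -4 -4; 5 -1 -2; 5 -3 3]) = 113
  − (4) · M_14   where M_14 = det([3 -4 -3; 5 -1 -5; 5 -3 3]) = 136
det = (+1)·(1)·(81) + (-1)·(1)·(-112) + (+1)·(5)·(113) + (-1)·(4)·(136) = 214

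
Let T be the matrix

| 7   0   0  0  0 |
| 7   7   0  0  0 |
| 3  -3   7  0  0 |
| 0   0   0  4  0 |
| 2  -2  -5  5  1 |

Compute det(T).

The determinant is 1372.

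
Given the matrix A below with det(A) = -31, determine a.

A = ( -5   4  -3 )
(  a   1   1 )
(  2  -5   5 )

-1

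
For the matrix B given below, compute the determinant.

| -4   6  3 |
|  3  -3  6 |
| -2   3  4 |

det(B) = -15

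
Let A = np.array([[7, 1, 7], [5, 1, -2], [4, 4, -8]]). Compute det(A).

|A| = 144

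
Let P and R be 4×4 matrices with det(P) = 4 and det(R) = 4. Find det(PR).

The determinant is 16.

det(PR) = det(P)·det(R) = (4)·(4) = 16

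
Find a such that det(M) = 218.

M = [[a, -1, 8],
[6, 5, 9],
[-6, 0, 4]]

a = -5

Expanding along the column containing a, det(M) is linear in a: det(M) = (20)·a + (318).
Set (20)·a + (318) = 218  ⇒  (20)·a = -100  ⇒  a = -5.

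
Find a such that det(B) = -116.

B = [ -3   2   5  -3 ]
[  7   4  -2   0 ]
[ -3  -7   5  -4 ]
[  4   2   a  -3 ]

Expanding along the column containing a, det(B) is linear in a: det(B) = (-215)·a + (529).
Set (-215)·a + (529) = -116  ⇒  (-215)·a = -645  ⇒  a = 3.

3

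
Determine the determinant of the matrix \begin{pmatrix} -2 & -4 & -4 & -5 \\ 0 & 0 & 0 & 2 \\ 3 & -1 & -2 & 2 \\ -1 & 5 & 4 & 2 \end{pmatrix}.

Expand along row 2 (it has 3 zeros):
  + (2) · M_24   where M_24 = det([-2 -4 -4; 3 -1 -2; -1 5 4]) = -28
det = (+1)·(2)·(-28) = -56

The determinant is -56.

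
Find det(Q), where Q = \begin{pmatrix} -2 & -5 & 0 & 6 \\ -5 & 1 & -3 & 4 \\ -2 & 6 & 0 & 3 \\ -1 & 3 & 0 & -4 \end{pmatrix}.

det(Q) = 363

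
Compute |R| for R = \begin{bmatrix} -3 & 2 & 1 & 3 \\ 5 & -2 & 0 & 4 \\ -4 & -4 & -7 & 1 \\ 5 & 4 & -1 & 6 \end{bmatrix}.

The determinant is -1428.

Expand along row 2 (it has 1 zero):
  − (5) · M_21   where M_21 = det([2 1 3; -4 -7 1; 4 -1 6]) = 42
  + (-2) · M_22   where M_22 = det([-3 1 3; -4 -7 1; 5 -1 6]) = 269
  + (4) · M_24   where M_24 = det([-3 2 1; -4 -4 -7; 5 4 -1]) = -170
det = (-1)·(5)·(42) + (+1)·(-2)·(269) + (+1)·(4)·(-170) = -1428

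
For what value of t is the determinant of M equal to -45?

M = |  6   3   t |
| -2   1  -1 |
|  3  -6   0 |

t = 0

Expanding along the row containing t, det(M) is linear in t: det(M) = (9)·t + (-45).
Set (9)·t + (-45) = -45  ⇒  (9)·t = 0  ⇒  t = 0.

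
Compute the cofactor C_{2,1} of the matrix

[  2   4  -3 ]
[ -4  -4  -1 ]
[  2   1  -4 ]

Delete row 2 and column 1; the remaining 2×2 submatrix is [4 -3; 1 -4].
Its determinant is 4·(-4) − (-3)·1 = -13.
The cofactor carries sign (−1)^(2+1) = −1, so C_{2,1} = −(-13) = 13.

The cofactor is 13.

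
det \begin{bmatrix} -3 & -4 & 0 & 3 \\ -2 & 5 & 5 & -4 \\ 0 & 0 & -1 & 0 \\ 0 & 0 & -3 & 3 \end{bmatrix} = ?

The determinant is 69.

The matrix is block upper-triangular with a 2×2 block and a 2×2 block on the diagonal, so its determinant equals the product of the determinants of the diagonal blocks.
det of the 2×2 block = -23
det of the 2×2 block = -3
det = (-23)·(-3) = 69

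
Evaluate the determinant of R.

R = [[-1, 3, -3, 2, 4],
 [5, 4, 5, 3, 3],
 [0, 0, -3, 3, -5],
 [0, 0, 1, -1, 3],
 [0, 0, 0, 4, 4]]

det(R) = -304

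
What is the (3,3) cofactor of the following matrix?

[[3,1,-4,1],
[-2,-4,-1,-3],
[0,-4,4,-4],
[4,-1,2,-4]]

37

Delete row 3 and column 3; the remaining 3×3 submatrix is [3 1 1; -2 -4 -3; 4 -1 -4].
Its determinant is 37.
The cofactor carries sign (−1)^(3+3) = +1, so C_{3,3} = +(37) = 37.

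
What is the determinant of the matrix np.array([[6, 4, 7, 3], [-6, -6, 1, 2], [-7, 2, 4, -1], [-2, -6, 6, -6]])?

5390

Expand along row 1:
  + (6) · M_11   where M_11 = det([-6 1 2; 2 4 -1; -6 6 -6]) = 198
  − (4) · M_12   where M_12 = det([-6 1 2; -7 4 -1; -2 6 -6]) = 0
  + (7) · M_13   where M_13 = det([-6 -6 2; -7 2 -1; -2 -6 -6]) = 440
  − (3) · M_14   where M_14 = det([-6 -6 1; -7 2 4; -2 -6 6]) = -374
det = (+1)·(6)·(198) + (-1)·(4)·(0) + (+1)·(7)·(440) + (-1)·(3)·(-374) = 5390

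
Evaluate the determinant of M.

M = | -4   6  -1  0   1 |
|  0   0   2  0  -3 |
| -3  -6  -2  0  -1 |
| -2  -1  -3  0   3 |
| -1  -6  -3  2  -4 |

The determinant is 22.

Expand along column 4 (it has 4 zeros):
  − (2) · M_54   where M_54 = det([-4 6 -1 1; 0 0 2 -3; -3 -6 -2 -1; -2 -1 -3 3]) = -11
det = (-1)·(2)·(-11) = 22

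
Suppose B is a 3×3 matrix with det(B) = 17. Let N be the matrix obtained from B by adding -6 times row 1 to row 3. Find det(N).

det(N) = 17

Adding a multiple of one row to another leaves the determinant unchanged.
det(N) = (1)·(17) = 17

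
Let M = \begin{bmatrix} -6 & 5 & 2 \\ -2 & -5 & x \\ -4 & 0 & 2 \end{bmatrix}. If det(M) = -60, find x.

Expanding along the row containing x, det(M) is linear in x: det(M) = (-20)·x + (40).
Set (-20)·x + (40) = -60  ⇒  (-20)·x = -100  ⇒  x = 5.

5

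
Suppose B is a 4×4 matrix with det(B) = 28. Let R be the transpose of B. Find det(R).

28

det(Bᵀ) = det(B).
det(R) = (1)·(28) = 28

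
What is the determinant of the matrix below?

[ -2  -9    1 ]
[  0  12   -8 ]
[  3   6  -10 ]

Expand along column 1:
  + (-2) · |12 -8; 6 -10| = (-2)·(-120 − (-48)) = 144
  + 3 · |-9 1; 12 -8| = 3·(72 − 12) = 180
Sum: (144) + (180) = 324

The determinant is 324.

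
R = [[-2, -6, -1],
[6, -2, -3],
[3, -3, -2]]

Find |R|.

Expand along column 1:
  + (-2) · |-2 -3; -3 -2| = (-2)·(4 − 9) = 10
  − 6 · |-6 -1; -3 -2| = −6·(12 − 3) = -54
  + 3 · |-6 -1; -2 -3| = 3·(18 − 2) = 48
Sum: (10) + (-54) + (48) = 4

4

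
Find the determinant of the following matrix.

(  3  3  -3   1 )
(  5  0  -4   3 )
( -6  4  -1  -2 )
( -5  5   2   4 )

585

Expand along row 2 (it has 1 zero):
  − (5) · M_21   where M_21 = det([3 -3 1; 4 -1 -2; 5 2 4]) = 91
  − (-4) · M_23   where M_23 = det([3 3 1; -6 4 -2; -5 5 4]) = 170
  + (3) · M_24   where M_24 = det([3 3 -3; -6 4 -1; -5 5 2]) = 120
det = (-1)·(5)·(91) + (-1)·(-4)·(170) + (+1)·(3)·(120) = 585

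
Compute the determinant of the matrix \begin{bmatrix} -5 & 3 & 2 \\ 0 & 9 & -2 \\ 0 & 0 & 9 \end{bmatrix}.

-405

The matrix is upper triangular, so the determinant is the product of the diagonal entries:
det = (-5) · (9) · (9) = -405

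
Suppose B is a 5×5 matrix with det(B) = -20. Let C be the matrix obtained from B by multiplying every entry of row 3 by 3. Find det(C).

|C| = -60

Scaling one row by 3 multiplies the determinant by 3.
det(C) = (3)·(-20) = -60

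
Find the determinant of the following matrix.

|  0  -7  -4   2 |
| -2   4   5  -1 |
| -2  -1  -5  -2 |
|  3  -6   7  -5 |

Expand along row 1 (it has 1 zero):
  − (-7) · M_12   where M_12 = det([-2 5 -1; -2 -5 -2; 3 7 -5]) = -159
  + (-4) · M_13   where M_13 = det([-2 4 -1; -2 -1 -2; 3 -6 -5]) = -65
  − (2) · M_14   where M_14 = det([-2 4 5; -2 -1 -5; 3 -6 7]) = 145
det = (-1)·(-7)·(-159) + (+1)·(-4)·(-65) + (-1)·(2)·(145) = -1143

The determinant is -1143.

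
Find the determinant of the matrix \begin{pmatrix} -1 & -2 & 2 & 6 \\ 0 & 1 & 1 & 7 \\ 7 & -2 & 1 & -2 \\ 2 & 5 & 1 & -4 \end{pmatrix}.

Expand along row 2 (it has 1 zero):
  + (1) · M_22   where M_22 = det([-1 2 6; 7 1 -2; 2 1 -4]) = 80
  − (1) · M_23   where M_23 = det([-1 -2 6; 7 -2 -2; 2 5 -4]) = 168
  + (7) · M_24   where M_24 = det([-1 -2 2; 7 -2 1; 2 5 1]) = 95
det = (+1)·(1)·(80) + (-1)·(1)·(168) + (+1)·(7)·(95) = 577

577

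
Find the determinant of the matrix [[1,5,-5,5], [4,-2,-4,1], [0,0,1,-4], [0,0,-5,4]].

The matrix is block upper-triangular with a 2×2 block and a 2×2 block on the diagonal, so its determinant equals the product of the determinants of the diagonal blocks.
det of the 2×2 block = -22
det of the 2×2 block = -16
det = (-22)·(-16) = 352

352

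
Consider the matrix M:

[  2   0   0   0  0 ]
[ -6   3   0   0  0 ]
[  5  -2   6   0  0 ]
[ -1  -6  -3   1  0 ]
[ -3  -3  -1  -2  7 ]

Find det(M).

252

M is lower triangular, so det(M) is the product of the diagonal entries:
det = (2) · (3) · (6) · (1) · (7) = 252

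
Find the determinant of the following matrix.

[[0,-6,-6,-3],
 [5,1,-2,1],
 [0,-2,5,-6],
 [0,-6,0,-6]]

The determinant is 270.

Expand along column 1 (it has 3 zeros):
  − (5) · M_21   where M_21 = det([-6 -6 -3; -2 5 -6; -6 0 -6]) = -54
det = (-1)·(5)·(-54) = 270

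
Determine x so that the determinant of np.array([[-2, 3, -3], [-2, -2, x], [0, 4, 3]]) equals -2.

Expanding along the column containing x, det(A) is linear in x: det(A) = (8)·x + (54).
Set (8)·x + (54) = -2  ⇒  (8)·x = -56  ⇒  x = -7.

-7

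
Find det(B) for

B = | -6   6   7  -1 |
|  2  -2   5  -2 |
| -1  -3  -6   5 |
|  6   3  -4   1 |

Expand along row 1:
  + (-6) · M_11   where M_11 = det([-2 5 -2; -3 -6 5; 3 -4 1]) = 2
  − (6) · M_12   where M_12 = det([2 5 -2; -1 -6 5; 6 -4 1]) = 103
  + (7) · M_13   where M_13 = det([2 -2 -2; -1 -3 5; 6 3 1]) = -128
  − (-1) · M_14   where M_14 = det([2 -2 5; -1 -3 -6; 6 3 -4]) = 215
det = (+1)·(-6)·(2) + (-1)·(6)·(103) + (+1)·(7)·(-128) + (-1)·(-1)·(215) = -1311

-1311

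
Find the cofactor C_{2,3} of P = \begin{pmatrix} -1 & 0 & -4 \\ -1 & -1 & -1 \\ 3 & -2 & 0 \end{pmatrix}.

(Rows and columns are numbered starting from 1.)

Delete row 2 and column 3; the remaining 2×2 submatrix is [-1 0; 3 -2].
Its determinant is (-1)·(-2) − 0·3 = 2.
The cofactor carries sign (−1)^(2+3) = −1, so C_{2,3} = −(2) = -2.

-2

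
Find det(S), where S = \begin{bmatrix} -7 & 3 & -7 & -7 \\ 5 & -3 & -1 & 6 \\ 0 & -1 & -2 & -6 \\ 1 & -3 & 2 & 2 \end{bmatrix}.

|S| = 757

Expand along row 3 (it has 1 zero):
  − (-1) · M_32   where M_32 = det([-7 -7 -7; 5 -1 6; 1 2 2]) = 49
  + (-2) · M_33   where M_33 = det([-7 3 -7; 5 -3 6; 1 -3 2]) = -12
  − (-6) · M_34   where M_34 = det([-7 3 -7; 5 -3 -1; 1 -3 2]) = 114
det = (-1)·(-1)·(49) + (+1)·(-2)·(-12) + (-1)·(-6)·(114) = 757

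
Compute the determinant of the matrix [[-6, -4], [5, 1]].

14

det = (-6)·1 − (-4)·5 = -6 − (-20) = 14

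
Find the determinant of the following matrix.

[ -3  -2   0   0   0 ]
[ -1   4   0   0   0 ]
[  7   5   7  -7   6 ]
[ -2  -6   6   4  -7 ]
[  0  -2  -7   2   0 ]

The matrix is block lower-triangular with a 2×2 block and a 3×3 block on the diagonal, so its determinant equals the product of the determinants of the diagonal blocks.
det of the 2×2 block = -14
det of the 3×3 block = -5
det = (-14)·(-5) = 70

70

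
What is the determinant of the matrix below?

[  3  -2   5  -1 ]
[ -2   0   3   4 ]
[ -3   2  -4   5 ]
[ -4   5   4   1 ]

326

Expand along row 2 (it has 1 zero):
  − (-2) · M_21   where M_21 = det([-2 5 -1; 2 -4 5; 5 4 1]) = 135
  − (3) · M_23   where M_23 = det([3 -2 -1; -3 2 5; -4 5 1]) = -28
  + (4) · M_24   where M_24 = det([3 -2 5; -3 2 -4; -4 5 4]) = -7
det = (-1)·(-2)·(135) + (-1)·(3)·(-28) + (+1)·(4)·(-7) = 326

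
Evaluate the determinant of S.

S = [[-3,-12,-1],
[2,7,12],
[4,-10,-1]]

Expand along column 1:
  + (-3) · |7 12; -10 -1| = (-3)·(-7 − (-120)) = -339
  − 2 · |-12 -1; -10 -1| = −2·(12 − 10) = -4
  + 4 · |-12 -1; 7 12| = 4·(-144 − (-7)) = -548
Sum: (-339) + (-4) + (-548) = -891

det(S) = -891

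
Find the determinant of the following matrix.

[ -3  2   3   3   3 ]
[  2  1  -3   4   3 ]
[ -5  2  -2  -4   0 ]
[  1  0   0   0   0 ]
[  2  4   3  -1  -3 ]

The determinant is 516.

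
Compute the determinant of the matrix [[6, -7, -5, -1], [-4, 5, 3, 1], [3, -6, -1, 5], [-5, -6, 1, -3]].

224

Expand along row 1:
  + (6) · M_11   where M_11 = det([5 3 1; -6 -1 5; -6 1 -3]) = -166
  − (-7) · M_12   where M_12 = det([-4 3 1; 3 -1 5; -5 1 -3]) = -42
  + (-5) · M_13   where M_13 = det([-4 5 1; 3 -6 5; -5 -6 -3]) = -320
  − (-1) · M_14   where M_14 = det([-4 5 3; 3 -6 -1; -5 -6 1]) = -86
det = (+1)·(6)·(-166) + (-1)·(-7)·(-42) + (+1)·(-5)·(-320) + (-1)·(-1)·(-86) = 224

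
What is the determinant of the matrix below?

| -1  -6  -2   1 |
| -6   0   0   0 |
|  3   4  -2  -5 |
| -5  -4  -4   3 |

Expand along row 2 (it has 3 zeros):
  − (-6) · M_21   where M_21 = det([-6 -2 1; 4 -2 -5; -4 -4 3]) = 116
det = (-1)·(-6)·(116) = 696

696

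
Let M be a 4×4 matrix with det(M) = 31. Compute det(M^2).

det(M^2) = (det M)^2 = (31)^2 = 961

961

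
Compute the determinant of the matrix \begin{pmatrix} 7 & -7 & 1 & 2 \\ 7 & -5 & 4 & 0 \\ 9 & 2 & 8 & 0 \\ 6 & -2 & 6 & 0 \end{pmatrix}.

Expand along column 4 (it has 3 zeros):
  − (2) · M_14   where M_14 = det([7 -5 4; 9 2 8; 6 -2 6]) = 106
det = (-1)·(2)·(106) = -212

The determinant is -212.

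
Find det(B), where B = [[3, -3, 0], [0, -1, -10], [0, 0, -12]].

B is upper triangular, so det(B) is the product of the diagonal entries:
det = (3) · (-1) · (-12) = 36

36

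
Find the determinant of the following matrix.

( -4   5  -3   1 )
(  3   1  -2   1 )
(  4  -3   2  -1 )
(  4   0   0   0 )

The determinant is -8.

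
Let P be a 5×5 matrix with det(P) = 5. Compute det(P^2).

25

det(P^2) = (det P)^2 = (5)^2 = 25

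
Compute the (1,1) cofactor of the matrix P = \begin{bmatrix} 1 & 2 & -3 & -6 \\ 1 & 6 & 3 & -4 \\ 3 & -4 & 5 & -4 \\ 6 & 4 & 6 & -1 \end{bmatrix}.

230

Delete row 1 and column 1; the remaining 3×3 submatrix is [6 3 -4; -4 5 -4; 4 6 -1].
Its determinant is 230.
The cofactor carries sign (−1)^(1+1) = +1, so C_{1,1} = +(230) = 230.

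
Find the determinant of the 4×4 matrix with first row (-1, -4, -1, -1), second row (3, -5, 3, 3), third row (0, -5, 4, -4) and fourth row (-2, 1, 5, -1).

544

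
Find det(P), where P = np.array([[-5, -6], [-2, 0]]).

-12

det(P) = (-5)·0 − (-6)·(-2) = 0 − 12 = -12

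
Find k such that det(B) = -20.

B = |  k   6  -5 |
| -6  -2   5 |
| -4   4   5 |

8

Expanding along the row containing k, det(B) is linear in k: det(B) = (-30)·k + (220).
Set (-30)·k + (220) = -20  ⇒  (-30)·k = -240  ⇒  k = 8.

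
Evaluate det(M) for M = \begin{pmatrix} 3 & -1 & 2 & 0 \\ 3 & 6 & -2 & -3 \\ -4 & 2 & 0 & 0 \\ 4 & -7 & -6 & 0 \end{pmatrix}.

The determinant is -84.

Expand along column 4 (it has 3 zeros):
  + (-3) · M_24   where M_24 = det([3 -1 2; -4 2 0; 4 -7 -6]) = 28
det = (+1)·(-3)·(28) = -84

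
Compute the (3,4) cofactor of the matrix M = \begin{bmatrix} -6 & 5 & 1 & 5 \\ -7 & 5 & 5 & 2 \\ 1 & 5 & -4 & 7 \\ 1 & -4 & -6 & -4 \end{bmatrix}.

Delete row 3 and column 4; the remaining 3×3 submatrix is [-6 5 1; -7 5 5; 1 -4 -6].
Its determinant is -102.
The cofactor carries sign (−1)^(3+4) = −1, so C_{3,4} = −(-102) = 102.

The cofactor is 102.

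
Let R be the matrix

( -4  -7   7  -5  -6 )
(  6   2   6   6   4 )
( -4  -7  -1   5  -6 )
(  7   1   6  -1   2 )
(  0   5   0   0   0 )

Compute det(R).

-15560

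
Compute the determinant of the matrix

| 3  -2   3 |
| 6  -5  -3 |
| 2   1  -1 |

Expand along row 1:
  + 3 · |-5 -3; 1 -1| = 3·(5 − (-3)) = 24
  − (-2) · |6 -3; 2 -1| = −(-2)·(-6 − (-6)) = 0
  + 3 · |6 -5; 2 1| = 3·(6 − (-10)) = 48
Sum: (24) + (0) + (48) = 72

The determinant is 72.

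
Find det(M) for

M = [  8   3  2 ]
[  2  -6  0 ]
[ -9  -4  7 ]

|M| = -502

Expand along column 3:
  + 2 · |2 -6; -9 -4| = 2·(-8 − 54) = -124
  + 7 · |8 3; 2 -6| = 7·(-48 − 6) = -378
Sum: (-124) + (-378) = -502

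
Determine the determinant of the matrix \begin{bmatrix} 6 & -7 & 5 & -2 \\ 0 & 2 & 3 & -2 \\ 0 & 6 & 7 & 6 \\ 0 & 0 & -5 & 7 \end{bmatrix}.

552

Expand along column 1 (it has 3 zeros):
  + (6) · M_11   where M_11 = det([2 3 -2; 6 7 6; 0 -5 7]) = 92
det = (+1)·(6)·(92) = 552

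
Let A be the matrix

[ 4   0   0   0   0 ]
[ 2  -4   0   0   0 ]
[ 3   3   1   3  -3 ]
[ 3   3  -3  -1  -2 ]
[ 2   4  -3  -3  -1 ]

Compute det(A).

A is block lower-triangular with a 2×2 block and a 3×3 block on the diagonal, so its determinant equals the product of the determinants of the diagonal blocks.
det of the 2×2 block = -16
det of the 3×3 block = -14
det = (-16)·(-14) = 224

The determinant is 224.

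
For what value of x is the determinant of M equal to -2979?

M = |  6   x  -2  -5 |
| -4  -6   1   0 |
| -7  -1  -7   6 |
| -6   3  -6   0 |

-3

Expanding along the column containing x, det(M) is linear in x: det(M) = (180)·x + (-2439).
Set (180)·x + (-2439) = -2979  ⇒  (180)·x = -540  ⇒  x = -3.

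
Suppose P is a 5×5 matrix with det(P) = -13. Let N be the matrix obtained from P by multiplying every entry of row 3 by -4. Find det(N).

52

Scaling one row by -4 multiplies the determinant by -4.
det(N) = (-4)·(-13) = 52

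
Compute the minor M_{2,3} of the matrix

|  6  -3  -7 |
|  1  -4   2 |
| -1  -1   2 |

-9

Delete row 2 and column 3; the remaining 2×2 submatrix is [6 -3; -1 -1].
Its determinant is 6·(-1) − (-3)·(-1) = -9.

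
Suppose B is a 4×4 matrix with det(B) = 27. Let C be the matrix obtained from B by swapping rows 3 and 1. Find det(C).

-27

Swapping two rows multiplies the determinant by −1.
det(C) = (-1)·(27) = -27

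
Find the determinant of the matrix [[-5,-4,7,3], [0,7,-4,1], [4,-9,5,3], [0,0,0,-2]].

Expand along row 4 (it has 3 zeros):
  + (-2) · M_44   where M_44 = det([-5 -4 7; 0 7 -4; 4 -9 5]) = -127
det = (+1)·(-2)·(-127) = 254

The determinant is 254.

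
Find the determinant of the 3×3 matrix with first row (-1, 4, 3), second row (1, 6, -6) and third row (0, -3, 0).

Expand along row 3:
  − (-3) · |-1 3; 1 -6| = −(-3)·(6 − 3) = 9

9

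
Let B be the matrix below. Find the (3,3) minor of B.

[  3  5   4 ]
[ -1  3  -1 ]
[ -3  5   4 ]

14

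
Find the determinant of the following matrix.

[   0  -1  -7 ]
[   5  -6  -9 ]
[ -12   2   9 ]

371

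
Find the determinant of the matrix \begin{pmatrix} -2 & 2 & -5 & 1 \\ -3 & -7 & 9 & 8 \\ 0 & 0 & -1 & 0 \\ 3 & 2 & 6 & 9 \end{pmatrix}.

Expand along row 3 (it has 3 zeros):
  + (-1) · M_33   where M_33 = det([-2 2 1; -3 -7 8; 3 2 9]) = 275
det = (+1)·(-1)·(275) = -275

-275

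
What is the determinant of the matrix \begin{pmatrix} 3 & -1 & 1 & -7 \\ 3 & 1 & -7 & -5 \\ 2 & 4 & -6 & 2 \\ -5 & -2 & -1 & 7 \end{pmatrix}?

96

Expand along row 1:
  + (3) · M_11   where M_11 = det([1 -7 -5; 4 -6 2; -2 -1 7]) = 264
  − (-1) · M_12   where M_12 = det([3 -7 -5; 2 -6 2; -5 -1 7]) = 208
  + (1) · M_13   where M_13 = det([3 1 -5; 2 4 2; -5 -2 7]) = -8
  − (-7) · M_14   where M_14 = det([3 1 -7; 2 4 -6; -5 -2 -1]) = -128
det = (+1)·(3)·(264) + (-1)·(-1)·(208) + (+1)·(1)·(-8) + (-1)·(-7)·(-128) = 96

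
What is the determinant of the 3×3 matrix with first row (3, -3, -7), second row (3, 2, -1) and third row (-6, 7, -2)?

Expand along column 1:
  + 3 · |2 -1; 7 -2| = 3·(-4 − (-7)) = 9
  − 3 · |-3 -7; 7 -2| = −3·(6 − (-49)) = -165
  + (-6) · |-3 -7; 2 -1| = (-6)·(3 − (-14)) = -102
Sum: (9) + (-165) + (-102) = -258

The determinant is -258.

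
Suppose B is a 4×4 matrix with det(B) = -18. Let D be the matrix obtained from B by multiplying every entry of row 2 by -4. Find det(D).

72

Scaling one row by -4 multiplies the determinant by -4.
det(D) = (-4)·(-18) = 72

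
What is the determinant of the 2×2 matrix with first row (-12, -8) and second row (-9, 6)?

det = (-12)·6 − (-8)·(-9) = -72 − 72 = -144

-144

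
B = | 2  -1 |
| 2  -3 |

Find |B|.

det(B) = 2·(-3) − (-1)·2 = -6 − (-2) = -4

-4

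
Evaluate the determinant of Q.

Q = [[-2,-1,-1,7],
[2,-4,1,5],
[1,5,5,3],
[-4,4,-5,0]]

537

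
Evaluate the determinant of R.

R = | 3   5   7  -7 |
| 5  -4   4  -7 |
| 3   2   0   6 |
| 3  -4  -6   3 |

Expand along row 3 (it has 1 zero):
  + (3) · M_31   where M_31 = det([5 7 -7; -4 4 -7; -4 -6 3]) = -150
  − (2) · M_32   where M_32 = det([3 7 -7; 5 4 -7; 3 -6 3]) = -48
  − (6) · M_34   where M_34 = det([3 5 7; 5 -4 4; 3 -4 -6]) = 274
det = (+1)·(3)·(-150) + (-1)·(2)·(-48) + (-1)·(6)·(274) = -1998

The determinant is -1998.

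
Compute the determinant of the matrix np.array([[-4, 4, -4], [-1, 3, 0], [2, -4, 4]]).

Expand along column 3:
  + (-4) · |-1 3; 2 -4| = (-4)·(4 − 6) = 8
  + 4 · |-4 4; -1 3| = 4·(-12 − (-4)) = -32
Sum: (8) + (-32) = -24

-24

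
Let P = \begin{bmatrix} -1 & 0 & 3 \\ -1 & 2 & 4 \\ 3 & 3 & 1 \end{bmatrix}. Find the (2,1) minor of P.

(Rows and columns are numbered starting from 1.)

Delete row 2 and column 1; the remaining 2×2 submatrix is [0 3; 3 1].
Its determinant is 0·1 − 3·3 = -9.

-9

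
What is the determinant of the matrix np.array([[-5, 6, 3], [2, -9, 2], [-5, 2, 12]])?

233

Expand along row 1:
  + (-5) · |-9 2; 2 12| = (-5)·(-108 − 4) = 560
  − 6 · |2 2; -5 12| = −6·(24 − (-10)) = -204
  + 3 · |2 -9; -5 2| = 3·(4 − 45) = -123
Sum: (560) + (-204) + (-123) = 233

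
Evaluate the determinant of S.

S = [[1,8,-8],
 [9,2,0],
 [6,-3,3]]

The determinant is 102.

Expand along row 2:
  − 9 · |8 -8; -3 3| = −9·(24 − 24) = 0
  + 2 · |1 -8; 6 3| = 2·(3 − (-48)) = 102
Sum: (0) + (102) = 102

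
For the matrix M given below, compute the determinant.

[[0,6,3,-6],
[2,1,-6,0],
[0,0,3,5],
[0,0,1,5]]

-120

M is block upper-triangular with a 2×2 block and a 2×2 block on the diagonal, so its determinant equals the product of the determinants of the diagonal blocks.
det of the 2×2 block = -12
det of the 2×2 block = 10
det = (-12)·(10) = -120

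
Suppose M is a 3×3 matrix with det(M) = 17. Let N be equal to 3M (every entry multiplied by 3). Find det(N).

det(N) = 459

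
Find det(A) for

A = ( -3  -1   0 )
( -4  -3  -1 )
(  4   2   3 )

det(A) = 13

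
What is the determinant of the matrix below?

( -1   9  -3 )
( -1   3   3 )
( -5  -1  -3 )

Expand along column 1:
  + (-1) · |3 3; -1 -3| = (-1)·(-9 − (-3)) = 6
  − (-1) · |9 -3; -1 -3| = −(-1)·(-27 − 3) = -30
  + (-5) · |9 -3; 3 3| = (-5)·(27 − (-9)) = -180
Sum: (6) + (-30) + (-180) = -204

-204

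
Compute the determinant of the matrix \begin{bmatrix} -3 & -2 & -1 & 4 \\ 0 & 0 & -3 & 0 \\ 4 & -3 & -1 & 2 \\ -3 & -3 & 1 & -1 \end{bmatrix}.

Expand along row 2 (it has 3 zeros):
  − (-3) · M_23   where M_23 = det([-3 -2 4; 4 -3 2; -3 -3 -1]) = -107
det = (-1)·(-3)·(-107) = -321

The determinant is -321.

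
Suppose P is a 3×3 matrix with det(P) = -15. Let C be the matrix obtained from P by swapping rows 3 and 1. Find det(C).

Swapping two rows multiplies the determinant by −1.
det(C) = (-1)·(-15) = 15

|C| = 15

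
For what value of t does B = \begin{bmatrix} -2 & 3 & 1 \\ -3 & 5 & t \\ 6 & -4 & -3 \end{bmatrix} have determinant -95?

t = -8

Expanding along the column containing t, det(B) is linear in t: det(B) = (10)·t + (-15).
Set (10)·t + (-15) = -95  ⇒  (10)·t = -80  ⇒  t = -8.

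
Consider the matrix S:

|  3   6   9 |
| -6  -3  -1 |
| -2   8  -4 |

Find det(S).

|S| = -558

Expand along row 1:
  + 3 · |-3 -1; 8 -4| = 3·(12 − (-8)) = 60
  − 6 · |-6 -1; -2 -4| = −6·(24 − 2) = -132
  + 9 · |-6 -3; -2 8| = 9·(-48 − 6) = -486
Sum: (60) + (-132) + (-486) = -558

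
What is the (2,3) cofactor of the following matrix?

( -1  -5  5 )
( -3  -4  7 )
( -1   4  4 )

9

Delete row 2 and column 3; the remaining 2×2 submatrix is [-1 -5; -1 4].
Its determinant is (-1)·4 − (-5)·(-1) = -9.
The cofactor carries sign (−1)^(2+3) = −1, so C_{2,3} = −(-9) = 9.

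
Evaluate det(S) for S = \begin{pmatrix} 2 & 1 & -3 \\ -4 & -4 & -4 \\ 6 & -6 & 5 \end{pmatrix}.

Expand along column 1:
  + 2 · |-4 -4; -6 5| = 2·(-20 − 24) = -88
  − (-4) · |1 -3; -6 5| = −(-4)·(5 − 18) = -52
  + 6 · |1 -3; -4 -4| = 6·(-4 − 12) = -96
Sum: (-88) + (-52) + (-96) = -236

det(S) = -236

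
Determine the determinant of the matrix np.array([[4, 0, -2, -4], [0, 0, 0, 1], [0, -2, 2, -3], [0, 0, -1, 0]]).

The determinant is 8.

Expand along row 2 (it has 3 zeros):
  + (1) · M_24   where M_24 = det([4 0 -2; 0 -2 2; 0 0 -1]) = 8
det = (+1)·(1)·(8) = 8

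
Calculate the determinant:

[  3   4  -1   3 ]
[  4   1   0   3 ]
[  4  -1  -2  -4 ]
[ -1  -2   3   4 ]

Expand along row 2 (it has 1 zero):
  − (4) · M_21   where M_21 = det([4 -1 3; -1 -2 -4; -2 3 4]) = -17
  + (1) · M_22   where M_22 = det([3 -1 3; 4 -2 -4; -1 3 4]) = 54
  + (3) · M_24   where M_24 = det([3 4 -1; 4 -1 -2; -1 -2 3]) = -52
det = (-1)·(4)·(-17) + (+1)·(1)·(54) + (+1)·(3)·(-52) = -34

-34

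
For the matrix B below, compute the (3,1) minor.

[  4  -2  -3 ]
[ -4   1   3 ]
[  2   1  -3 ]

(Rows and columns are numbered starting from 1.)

Delete row 3 and column 1; the remaining 2×2 submatrix is [-2 -3; 1 3].
Its determinant is (-2)·3 − (-3)·1 = -3.

The minor is -3.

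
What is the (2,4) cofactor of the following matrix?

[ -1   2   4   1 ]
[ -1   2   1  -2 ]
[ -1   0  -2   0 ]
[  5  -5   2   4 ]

The cofactor is 14.

Delete row 2 and column 4; the remaining 3×3 submatrix is [-1 2 4; -1 0 -2; 5 -5 2].
Its determinant is 14.
The cofactor carries sign (−1)^(2+4) = +1, so C_{2,4} = +(14) = 14.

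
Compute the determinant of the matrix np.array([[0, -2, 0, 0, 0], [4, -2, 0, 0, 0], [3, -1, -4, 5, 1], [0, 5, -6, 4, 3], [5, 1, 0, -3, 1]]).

The matrix is block lower-triangular with a 2×2 block and a 3×3 block on the diagonal, so its determinant equals the product of the determinants of the diagonal blocks.
det of the 2×2 block = 8
det of the 3×3 block = -4
det = (8)·(-4) = -32

The determinant is -32.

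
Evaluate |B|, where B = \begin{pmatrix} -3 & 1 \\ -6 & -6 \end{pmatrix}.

det(B) = (-3)·(-6) − 1·(-6) = 18 − (-6) = 24

24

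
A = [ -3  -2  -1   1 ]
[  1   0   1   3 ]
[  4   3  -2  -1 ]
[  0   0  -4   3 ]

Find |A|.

|A| = -2

Expand along row 4 (it has 2 zeros):
  − (-4) · M_43   where M_43 = det([-3 -2 1; 1 0 3; 4 3 -1]) = 4
  + (3) · M_44   where M_44 = det([-3 -2 -1; 1 0 1; 4 3 -2]) = -6
det = (-1)·(-4)·(4) + (+1)·(3)·(-6) = -2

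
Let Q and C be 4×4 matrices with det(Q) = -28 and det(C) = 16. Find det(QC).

|QC| = -448

det(QC) = det(Q)·det(C) = (-28)·(16) = -448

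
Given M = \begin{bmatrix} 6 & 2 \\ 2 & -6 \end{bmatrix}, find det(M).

-40

det(M) = 6·(-6) − 2·2 = -36 − 4 = -40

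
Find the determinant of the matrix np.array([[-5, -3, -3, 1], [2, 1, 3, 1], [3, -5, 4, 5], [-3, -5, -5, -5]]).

308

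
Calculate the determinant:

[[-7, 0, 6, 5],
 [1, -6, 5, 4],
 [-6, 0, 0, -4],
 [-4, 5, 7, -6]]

Expand along row 3 (it has 2 zeros):
  + (-6) · M_31   where M_31 = det([0 6 5; -6 5 4; 5 7 -6]) = -431
  − (-4) · M_34   where M_34 = det([-7 0 6; 1 -6 5; -4 5 7]) = 355
det = (+1)·(-6)·(-431) + (-1)·(-4)·(355) = 4006

4006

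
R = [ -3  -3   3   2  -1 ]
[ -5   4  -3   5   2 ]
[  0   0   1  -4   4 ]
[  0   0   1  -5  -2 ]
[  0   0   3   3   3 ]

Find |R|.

R is block upper-triangular with a 2×2 block and a 3×3 block on the diagonal, so its determinant equals the product of the determinants of the diagonal blocks.
det of the 2×2 block = -27
det of the 3×3 block = 99
det = (-27)·(99) = -2673

-2673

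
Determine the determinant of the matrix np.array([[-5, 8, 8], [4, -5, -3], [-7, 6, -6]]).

Expand along row 1:
  + (-5) · |-5 -3; 6 -6| = (-5)·(30 − (-18)) = -240
  − 8 · |4 -3; -7 -6| = −8·(-24 − 21) = 360
  + 8 · |4 -5; -7 6| = 8·(24 − 35) = -88
Sum: (-240) + (360) + (-88) = 32

32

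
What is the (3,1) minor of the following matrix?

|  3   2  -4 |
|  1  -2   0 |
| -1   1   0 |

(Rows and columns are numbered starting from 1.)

Delete row 3 and column 1; the remaining 2×2 submatrix is [2 -4; -2 0].
Its determinant is 2·0 − (-4)·(-2) = -8.

The minor is -8.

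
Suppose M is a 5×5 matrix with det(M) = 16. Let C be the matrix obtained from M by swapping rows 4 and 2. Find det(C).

-16

Swapping two rows multiplies the determinant by −1.
det(C) = (-1)·(16) = -16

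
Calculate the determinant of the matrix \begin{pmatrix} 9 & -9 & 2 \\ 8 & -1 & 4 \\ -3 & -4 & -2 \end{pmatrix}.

Expand along row 1:
  + 9 · |-1 4; -4 -2| = 9·(2 − (-16)) = 162
  − (-9) · |8 4; -3 -2| = −(-9)·(-16 − (-12)) = -36
  + 2 · |8 -1; -3 -4| = 2·(-32 − 3) = -70
Sum: (162) + (-36) + (-70) = 56

The determinant is 56.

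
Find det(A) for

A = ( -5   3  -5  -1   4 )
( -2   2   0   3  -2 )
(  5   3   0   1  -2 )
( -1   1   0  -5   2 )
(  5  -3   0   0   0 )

Expand along column 3 (it has 4 zeros):
  + (-5) · M_13   where M_13 = det([-2 2 3 -2; 5 3 1 -2; -1 1 -5 2; 5 -3 0 0]) = -80
det = (+1)·(-5)·(-80) = 400

400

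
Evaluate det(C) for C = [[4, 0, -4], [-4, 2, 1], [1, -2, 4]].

Expand along column 2:
  + 2 · |4 -4; 1 4| = 2·(16 − (-4)) = 40
  − (-2) · |4 -4; -4 1| = −(-2)·(4 − 16) = -24
Sum: (40) + (-24) = 16

16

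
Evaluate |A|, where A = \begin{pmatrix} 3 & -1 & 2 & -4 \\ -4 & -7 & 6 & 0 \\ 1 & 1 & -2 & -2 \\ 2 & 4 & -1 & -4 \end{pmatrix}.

The determinant is -234.

Expand along row 2 (it has 1 zero):
  − (-4) · M_21   where M_21 = det([-1 2 -4; 1 -2 -2; 4 -1 -4]) = -42
  + (-7) · M_22   where M_22 = det([3 2 -4; 1 -2 -2; 2 -1 -4]) = 6
  − (6) · M_23   where M_23 = det([3 -1 -4; 1 1 -2; 2 4 -4]) = 4
det = (-1)·(-4)·(-42) + (+1)·(-7)·(6) + (-1)·(6)·(4) = -234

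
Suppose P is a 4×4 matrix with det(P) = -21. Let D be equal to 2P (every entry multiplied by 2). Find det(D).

For a 4×4 matrix, det(2P) = 2^4·det(P) = 16·det(P).
det(D) = (16)·(-21) = -336

|D| = -336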